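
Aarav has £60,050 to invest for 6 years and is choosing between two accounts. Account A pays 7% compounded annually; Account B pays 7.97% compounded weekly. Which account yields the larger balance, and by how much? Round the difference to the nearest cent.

Account B, by £6,716.43

Account A growth factor: (1 + 0.07)^6 ≈ 1.5007303518; balance ≈ 90,118.8576.
Account B growth factor: (1 + 0.0797/52)^312 ≈ 1.6125776238; balance ≈ 96,835.2863.
Account B is larger by 6,716.4287.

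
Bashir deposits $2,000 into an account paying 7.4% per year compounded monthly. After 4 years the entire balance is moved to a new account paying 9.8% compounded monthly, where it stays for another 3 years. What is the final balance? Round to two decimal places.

After 4 years at 7.4%: 2,000 × 1.34324868 ≈ 2,686.4974.
Then 3 years at 9.8%: 2,686.4974 × 1.340182765 ≈ 3,600.3975.

$3,600.40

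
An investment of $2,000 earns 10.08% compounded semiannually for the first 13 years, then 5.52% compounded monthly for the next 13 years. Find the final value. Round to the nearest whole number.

Phase 1: 2,000·(1 + 0.0504)^26 ≈ 7,182.1180.
Phase 2: 7,182.1180·(1 + 0.0046)^156 ≈ 14,695.6112.

$14,696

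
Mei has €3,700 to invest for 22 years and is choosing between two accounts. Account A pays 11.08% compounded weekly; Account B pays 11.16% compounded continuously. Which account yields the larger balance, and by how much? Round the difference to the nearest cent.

A: (1 + 0.1108/52)^1144 ≈ 11.415895218, so 3,700 × 11.415895218 ≈ 42,238.8123.
B: e^(0.1116·22) = e^2.4552 ≈ 11.648763069, so 3,700 × 11.648763069 ≈ 43,100.4234.
Difference ≈ 861.6110 in favor of B.

Account B, by €861.61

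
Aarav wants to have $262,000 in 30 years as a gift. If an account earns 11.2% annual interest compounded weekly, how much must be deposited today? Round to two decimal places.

Growth factor = (1 + 0.112/52)^1560 ≈ 28.6853553453.
P = 262,000/28.6853553453 ≈ 9,133.5804.

$9,133.58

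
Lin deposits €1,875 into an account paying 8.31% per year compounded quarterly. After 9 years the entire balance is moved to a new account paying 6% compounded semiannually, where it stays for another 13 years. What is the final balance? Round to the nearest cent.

€8,477.15

Phase 1: 1,875·(1 + 0.020775)^36 ≈ 3,930.8111.
Phase 2: 3,930.8111·(1 + 0.03)^26 ≈ 8,477.1529.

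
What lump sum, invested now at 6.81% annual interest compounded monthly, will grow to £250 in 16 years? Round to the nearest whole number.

Growth factor = (1 + 0.005675)^192 ≈ 2.96394131.
P = 250/2.96394131 ≈ 84.3471.

£84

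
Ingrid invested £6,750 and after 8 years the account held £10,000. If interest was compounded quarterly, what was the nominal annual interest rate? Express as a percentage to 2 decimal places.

4.94%

The 32-period growth factor is 10,000/6,750 = 1.48148.
r/4 = 1.48148^(1/32) − 1 ≈ 0.0123583, so r ≈ 4·0.0123583 = 4.94333%.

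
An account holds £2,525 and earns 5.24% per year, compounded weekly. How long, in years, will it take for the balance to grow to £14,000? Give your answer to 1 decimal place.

32.7 years

(1 + 0.00100769)^(52t) = 14,000/2,525 = 5.5446.
52t·ln(1 + 0.00100769) = ln(5.5446); 52t = 1.7128/0.00100718 ≈ 1700.5976.
t ≈ 32.7038 years.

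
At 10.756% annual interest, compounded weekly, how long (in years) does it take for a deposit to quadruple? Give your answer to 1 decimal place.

12.9 years

(1 + 0.00206846)^(52t) = 4.
52t = ln 4 / ln(1 + 0.00206846) ≈ 1.3863/0.00206633 ≈ 670.8984.
t ≈ 12.9019.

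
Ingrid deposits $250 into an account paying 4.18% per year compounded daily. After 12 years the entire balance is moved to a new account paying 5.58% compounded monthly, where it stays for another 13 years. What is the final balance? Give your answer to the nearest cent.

$851.29

Phase 1: 250·(1 + 0.0418/365)^4380 ≈ 412.8285.
Phase 2: 412.8285·(1 + 0.00465)^156 ≈ 851.2883.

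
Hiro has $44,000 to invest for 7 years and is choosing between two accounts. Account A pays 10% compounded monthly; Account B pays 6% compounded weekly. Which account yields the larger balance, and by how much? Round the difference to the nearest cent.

Account A, by $21,398.39

A: (1 + 0.1/12)^84 ≈ 2.0079201527, so 44,000 × 2.0079201527 ≈ 88,348.4867.
B: (1 + 0.06/52)^364 ≈ 1.5215931007, so 44,000 × 1.5215931007 ≈ 66,950.0964.
Difference ≈ 21,398.3903 in favor of A.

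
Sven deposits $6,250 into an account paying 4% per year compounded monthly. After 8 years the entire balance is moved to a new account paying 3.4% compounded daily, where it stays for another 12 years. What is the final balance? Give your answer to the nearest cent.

$12,936.21

After 8 years at 4%: 6,250 × 1.3763951192 ≈ 8,602.4695.
Then 12 years at 3.4%: 8,602.4695 × 1.5037785868 ≈ 12,936.2094.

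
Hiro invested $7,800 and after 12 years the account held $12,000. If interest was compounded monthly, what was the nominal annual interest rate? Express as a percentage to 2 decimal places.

(1 + r/12)^144 = 12,000/7,800 = 1.53846.
1 + r/12 = 1.53846^(1/144) ≈ 1.002996, so r/12 ≈ 0.00299603.
r ≈ 12·0.00299603 = 3.59523%.

3.60%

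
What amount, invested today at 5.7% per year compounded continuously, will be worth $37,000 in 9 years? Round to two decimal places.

P = A·e^(−rt) = 37,000·e^(−0.513).
e^(−0.513) ≈ 0.59869679161, so P ≈ 22,151.7813.

$22,151.78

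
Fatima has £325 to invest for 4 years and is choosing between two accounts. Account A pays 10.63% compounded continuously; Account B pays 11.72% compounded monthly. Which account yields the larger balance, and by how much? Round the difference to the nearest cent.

Account A growth factor: e^(0.1063·4) = e^0.4252 ≈ 1.52989637; balance ≈ 497.2163.
Account B growth factor: (1 + 0.1172/12)^48 ≈ 1.59444465; balance ≈ 518.1945.
Account B is larger by 20.9782.

Account B, by £20.98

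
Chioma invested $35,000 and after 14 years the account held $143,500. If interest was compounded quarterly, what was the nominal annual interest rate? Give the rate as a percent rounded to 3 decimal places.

(1 + r/4)^56 = 143,500/35,000 = 4.1.
1 + r/4 = 4.1^(1/56) ≈ 1.025516, so r/4 ≈ 0.0255163.
r ≈ 4·0.0255163 = 10.20652%.

10.207%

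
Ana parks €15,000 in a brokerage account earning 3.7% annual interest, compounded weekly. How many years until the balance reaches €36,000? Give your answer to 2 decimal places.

23.67 years

(1 + 0.000711538)^(52t) = 36,000/15,000 = 2.4.
52t·ln(1 + 0.000711538) = ln(2.4); 52t = 0.87547/0.000711285 ≈ 1230.8262.
t ≈ 23.6697 years.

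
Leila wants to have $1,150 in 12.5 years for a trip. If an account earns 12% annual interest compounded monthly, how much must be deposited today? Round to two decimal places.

Growth factor = (1 + 0.01)^150 ≈ 4.448422896.
P = 1,150/4.448422896 ≈ 258.5186.

$258.52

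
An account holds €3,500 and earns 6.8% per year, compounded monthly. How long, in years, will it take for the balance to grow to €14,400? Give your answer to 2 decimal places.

We need (1 + 0.00566667)^(12t) = 4.1143, so 12t = ln 4.1143 / ln 1.005667 ≈ 250.3181.
t ≈ 250.3181/12 = 20.8598 years.

20.86 years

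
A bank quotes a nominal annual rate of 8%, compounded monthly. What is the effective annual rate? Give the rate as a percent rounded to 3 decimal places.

8.300%

One year is 12 periods at 0.00666667 each: (1 + 0.00666667)^12 ≈ 1.083.
EAR = 1.083 − 1 ≈ 8.29995%.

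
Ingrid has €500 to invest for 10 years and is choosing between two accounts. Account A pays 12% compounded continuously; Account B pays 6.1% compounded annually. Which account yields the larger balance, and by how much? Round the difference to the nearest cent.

Account A, by €756.15

A: e^(0.12·10) = e^1.2 ≈ 3.320116923, so 500 × 3.320116923 ≈ 1,660.0585.
B: (1 + 0.061)^10 ≈ 1.80781439, so 500 × 1.80781439 ≈ 903.9072.
Difference ≈ 756.1513 in favor of A.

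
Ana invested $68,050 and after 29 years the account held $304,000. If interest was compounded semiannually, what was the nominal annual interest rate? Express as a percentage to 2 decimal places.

The 58-period growth factor is 304,000/68,050 = 4.4673.
r/2 = 4.4673^(1/58) − 1 ≈ 0.0261425, so r ≈ 2·0.0261425 = 5.22850%.

5.23%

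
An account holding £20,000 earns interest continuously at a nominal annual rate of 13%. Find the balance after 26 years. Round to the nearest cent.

£587,415.42

A = P·e^(rt) = 20,000·e^(0.13·26) = 20,000·e^3.38.
e^3.38 ≈ 29.3707711133, so A ≈ 587,415.4223.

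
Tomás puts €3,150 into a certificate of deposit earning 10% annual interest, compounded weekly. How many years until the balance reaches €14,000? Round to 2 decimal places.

We need (1 + 0.00192308)^(52t) = 4.4444, so 52t = ln 4.4444 / ln 1.001923 ≈ 776.4061.
t ≈ 776.4061/52 = 14.9309 years.

14.93 years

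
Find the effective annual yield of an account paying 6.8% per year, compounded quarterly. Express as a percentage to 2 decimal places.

6.98%

One year is 4 periods at 0.017 each: (1 + 0.017)^4 ≈ 1.069754.
EAR = 1.069754 − 1 ≈ 6.97537%.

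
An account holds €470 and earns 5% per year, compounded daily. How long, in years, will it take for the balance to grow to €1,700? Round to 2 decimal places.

(1 + 0.000136986)^(365t) = 1,700/470 = 3.617.
365t·ln(1 + 0.000136986) = ln(3.617); 365t = 1.2857/0.000136977 ≈ 9385.8939.
t ≈ 25.7148 years.

25.71 years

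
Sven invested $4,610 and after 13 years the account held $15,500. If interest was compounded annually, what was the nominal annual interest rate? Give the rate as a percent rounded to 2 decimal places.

The 13-period growth factor is 15,500/4,610 = 3.36226.
r = 3.36226^(1/13) − 1 ≈ 0.0977667, i.e. 9.77667%.

9.78%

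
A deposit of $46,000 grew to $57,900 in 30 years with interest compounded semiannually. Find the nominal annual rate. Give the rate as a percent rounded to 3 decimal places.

0.768%

The 60-period growth factor is 57,900/46,000 = 1.2587.
r/2 = 1.2587^(1/60) − 1 ≈ 0.00384196, so r ≈ 2·0.00384196 = 0.76839%.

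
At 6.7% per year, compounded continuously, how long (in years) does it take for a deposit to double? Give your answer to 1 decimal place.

10.3 years

e^(0.067t) = 2, so 0.067t = ln 2 ≈ 0.69315.
t ≈ 0.69315/0.067 ≈ 10.3455.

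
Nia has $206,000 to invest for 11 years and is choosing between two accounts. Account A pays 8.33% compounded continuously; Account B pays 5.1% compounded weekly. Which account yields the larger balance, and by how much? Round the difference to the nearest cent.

A: e^(0.0833·11) = e^0.9163 ≈ 2.50002317042, so 206,000 × 2.50002317042 ≈ 515,004.7731.
B: (1 + 0.051/52)^572 ≈ 1.75194232767, so 206,000 × 1.75194232767 ≈ 360,900.1195.
Difference ≈ 154,104.6536 in favor of A.

Account A, by $154,104.65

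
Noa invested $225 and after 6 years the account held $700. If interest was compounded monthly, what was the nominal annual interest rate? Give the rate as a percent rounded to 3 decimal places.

(1 + r/12)^72 = 700/225 = 3.11111.
1 + r/12 = 3.11111^(1/72) ≈ 1.015889, so r/12 ≈ 0.0158885.
r ≈ 12·0.0158885 = 19.06621%.

19.066%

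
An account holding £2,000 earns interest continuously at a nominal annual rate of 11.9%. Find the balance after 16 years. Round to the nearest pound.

£13,425

A = P·e^(rt) = 2,000·e^(0.119·16) = 2,000·e^1.904.
e^1.904 ≈ 6.7126915786, so A ≈ 13,425.3832.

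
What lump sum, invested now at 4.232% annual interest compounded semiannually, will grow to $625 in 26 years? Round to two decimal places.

Growth factor = (1 + 0.02116)^52 ≈ 2.97082673.
P = 625/2.97082673 ≈ 210.3791.

$210.38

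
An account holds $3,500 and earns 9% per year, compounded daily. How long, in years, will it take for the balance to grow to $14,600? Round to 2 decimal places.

(1 + 0.000246575)^(365t) = 14,600/3,500 = 4.1714.
365t·ln(1 + 0.000246575) = ln(4.1714); 365t = 1.4283/0.000246545 ≈ 5793.0960.
t ≈ 15.8715 years.

15.87 years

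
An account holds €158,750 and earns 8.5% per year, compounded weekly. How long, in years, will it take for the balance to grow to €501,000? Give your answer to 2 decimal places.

13.53 years

(1 + 0.00163462)^(52t) = 501,000/158,750 = 3.1559.
52t·ln(1 + 0.00163462) = ln(3.1559); 52t = 1.1493/0.00163328 ≈ 703.6606.
t ≈ 13.5319 years.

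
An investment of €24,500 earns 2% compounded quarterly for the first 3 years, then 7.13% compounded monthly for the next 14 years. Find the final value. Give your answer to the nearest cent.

€70,370.20

Phase 1: 24,500·(1 + 0.005)^12 ≈ 26,011.1064.
Phase 2: 26,011.1064·(1 + 0.0713/12)^168 ≈ 70,370.1962.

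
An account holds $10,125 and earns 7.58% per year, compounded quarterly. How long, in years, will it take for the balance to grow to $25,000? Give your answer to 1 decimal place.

12.0 years

We need (1 + 0.01895)^(4t) = 2.4691, so 4t = ln 2.4691 / ln 1.01895 ≈ 48.1481.
t ≈ 48.1481/4 = 12.0370 years.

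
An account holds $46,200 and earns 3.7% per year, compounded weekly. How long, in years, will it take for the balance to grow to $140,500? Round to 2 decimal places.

We need (1 + 0.000711538)^(52t) = 3.0411, so 52t = ln 3.0411 / ln 1.000712 ≈ 1563.6869.
t ≈ 1563.6869/52 = 30.0709 years.

30.07 years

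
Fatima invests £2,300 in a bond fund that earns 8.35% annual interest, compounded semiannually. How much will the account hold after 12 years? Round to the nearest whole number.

Periodic rate = 8.35%/2 = 0.04175; periods = 2·12 = 24.
A = 2,300·(1 + 0.04175)^24 ≈ 2,300·2.66885033 ≈ 6,138.3558.

£6,138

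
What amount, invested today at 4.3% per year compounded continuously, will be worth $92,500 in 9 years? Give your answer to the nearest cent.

$62,815.93

P = A·e^(−rt) = 92,500·e^(−0.387).
e^(−0.387) ≈ 0.67909109493, so P ≈ 62,815.9263.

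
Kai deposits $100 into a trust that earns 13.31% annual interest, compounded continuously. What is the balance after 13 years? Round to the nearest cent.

A = P·e^(rt) = 100·e^(0.1331·13) = 100·e^1.7303.
e^1.7303 ≈ 5.64234636, so A ≈ 564.2346.

$564.23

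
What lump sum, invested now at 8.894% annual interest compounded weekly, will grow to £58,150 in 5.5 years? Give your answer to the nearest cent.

Growth factor = (1 + 0.08894/52)^286 ≈ 1.6302805914.
P = 58,150/1.6302805914 ≈ 35,668.7065.

£35,668.71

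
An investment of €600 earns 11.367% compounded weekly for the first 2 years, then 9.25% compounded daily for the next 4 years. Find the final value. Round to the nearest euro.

Phase 1: 600·(1 + 0.11367/52)^104 ≈ 752.9671.
Phase 2: 752.9671·(1 + 0.0925/365)^1460 ≈ 1,090.0454.

€1,090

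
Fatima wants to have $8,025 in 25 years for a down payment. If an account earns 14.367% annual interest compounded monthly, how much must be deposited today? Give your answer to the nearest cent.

Growth factor = (1 + 0.0119725)^300 ≈ 35.53147683.
P = 8,025/35.53147683 ≈ 225.8561.

$225.86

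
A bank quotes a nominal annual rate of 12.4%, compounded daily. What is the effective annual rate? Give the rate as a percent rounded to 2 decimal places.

One year is 365 periods at 0.000339726 each: (1 + 0.000339726)^365 ≈ 1.131992.
EAR = 1.131992 − 1 ≈ 13.19920%.

13.20%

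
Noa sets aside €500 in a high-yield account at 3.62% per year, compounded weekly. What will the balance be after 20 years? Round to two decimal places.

Periodic rate = 3.62%/52 = 0.000696154; periods = 52·20 = 1040.
A = 500·(1 + 0.0362/52)^1040 ≈ 500·2.062147899 ≈ 1,031.0739.

€1,031.07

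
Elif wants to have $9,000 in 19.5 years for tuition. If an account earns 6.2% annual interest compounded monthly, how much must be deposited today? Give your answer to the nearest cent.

Growth factor = (1 + 0.062/12)^234 ≈ 3.339721654.
P = 9,000/3.339721654 ≈ 2,694.8354.

$2,694.84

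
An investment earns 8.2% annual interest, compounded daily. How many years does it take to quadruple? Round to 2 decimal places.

16.91 years

(1 + 0.000224658)^(365t) = 4.
365t = ln 4 / ln(1 + 0.000224658) ≈ 1.3863/0.000224632 ≈ 6171.3936.
t ≈ 16.9079.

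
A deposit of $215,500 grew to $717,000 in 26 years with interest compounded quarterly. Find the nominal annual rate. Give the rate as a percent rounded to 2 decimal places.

4.65%

The 104-period growth factor is 717,000/215,500 = 3.32715.
r/4 = 3.32715^(1/104) − 1 ≈ 0.0116259, so r ≈ 4·0.0116259 = 4.65034%.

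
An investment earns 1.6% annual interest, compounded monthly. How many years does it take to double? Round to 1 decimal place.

(1 + 0.00133333)^(12t) = 2.
12t = ln 2 / ln(1 + 0.00133333) ≈ 0.69315/0.00133245 ≈ 520.2069.
t ≈ 43.3506.

43.4 years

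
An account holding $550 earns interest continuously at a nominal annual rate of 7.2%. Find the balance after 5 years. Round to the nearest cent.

A = P·e^(rt) = 550·e^(0.072·5) = 550·e^0.36.
e^0.36 ≈ 1.43332941, so A ≈ 788.3312.

$788.33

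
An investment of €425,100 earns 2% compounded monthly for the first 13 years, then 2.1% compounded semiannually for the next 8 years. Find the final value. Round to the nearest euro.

€651,471

After 13 years at 2%: 425,100 × 1.29664942735 ≈ 551,205.6716.
Then 8 years at 2.1%: 551,205.6716 × 1.18190096059 ≈ 651,470.5127.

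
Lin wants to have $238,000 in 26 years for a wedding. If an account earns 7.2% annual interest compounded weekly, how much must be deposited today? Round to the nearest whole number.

$36,656

Periodic rate = 7.2%/52 = 0.00138462; 1352 periods.
P = 238,000/(1 + 0.072/52)^1352 ≈ 238,000/6.49287352759 ≈ 36,655.5731.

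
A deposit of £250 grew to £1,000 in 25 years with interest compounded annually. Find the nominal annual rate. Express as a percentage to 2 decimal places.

5.70%

The 25-period growth factor is 1,000/250 = 4.
r = 4^(1/25) − 1 ≈ 0.057018, i.e. 5.70180%.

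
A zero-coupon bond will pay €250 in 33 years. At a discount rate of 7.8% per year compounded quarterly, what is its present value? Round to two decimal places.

Growth factor = (1 + 0.0195)^132 ≈ 12.7971828.
P = 250/12.7971828 ≈ 19.5355.

€19.54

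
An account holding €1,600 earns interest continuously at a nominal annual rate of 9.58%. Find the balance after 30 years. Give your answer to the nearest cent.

€28,332.33

A = P·e^(rt) = 1,600·e^(0.0958·30) = 1,600·e^2.874.
e^2.874 ≈ 17.707707557, so A ≈ 28,332.3321.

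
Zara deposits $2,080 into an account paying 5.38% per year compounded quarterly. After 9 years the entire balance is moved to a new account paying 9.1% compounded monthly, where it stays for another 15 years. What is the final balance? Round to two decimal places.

Phase 1: 2,080·(1 + 0.01345)^36 ≈ 3,364.7059.
Phase 2: 3,364.7059·(1 + 0.091/12)^180 ≈ 13,107.5834.

$13,107.58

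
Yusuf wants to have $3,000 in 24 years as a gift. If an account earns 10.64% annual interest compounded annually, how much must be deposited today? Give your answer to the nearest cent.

Annual rate = 10.64% = 0.1064; 24 periods.
P = 3,000/(1 + 0.1064)^24 ≈ 3,000/11.32118821 ≈ 264.9899.

$264.99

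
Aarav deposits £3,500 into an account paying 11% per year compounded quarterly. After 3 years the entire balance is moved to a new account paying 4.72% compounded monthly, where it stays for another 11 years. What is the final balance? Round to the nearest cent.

£8,137.55

Phase 1: 3,500·(1 + 0.0275)^12 ≈ 4,846.7432.
Phase 2: 4,846.7432·(1 + 0.0472/12)^132 ≈ 8,137.5451.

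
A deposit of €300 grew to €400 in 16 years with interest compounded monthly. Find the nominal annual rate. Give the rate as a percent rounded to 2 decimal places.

(1 + r/12)^192 = 400/300 = 1.33333.
1 + r/12 = 1.33333^(1/192) ≈ 1.001499, so r/12 ≈ 0.00149947.
r ≈ 12·0.00149947 = 1.79936%.

1.80%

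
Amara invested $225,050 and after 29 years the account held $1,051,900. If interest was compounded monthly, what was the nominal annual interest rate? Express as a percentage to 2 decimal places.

5.33%

(1 + r/12)^348 = 1,051,900/225,050 = 4.67407.
1 + r/12 = 4.67407^(1/348) ≈ 1.004441, so r/12 ≈ 0.00444095.
r ≈ 12·0.00444095 = 5.32915%.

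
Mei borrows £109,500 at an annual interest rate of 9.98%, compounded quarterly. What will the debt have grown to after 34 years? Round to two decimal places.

Periodic rate = 9.98%/4 = 0.02495; periods = 4·34 = 136.
A = 109,500·(1 + 0.02495)^136 ≈ 109,500·28.54726127372 ≈ 3,125,925.1095.

£3,125,925.11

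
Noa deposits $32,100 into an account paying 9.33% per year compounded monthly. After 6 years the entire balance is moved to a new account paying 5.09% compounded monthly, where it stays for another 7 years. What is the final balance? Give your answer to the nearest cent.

Phase 1: 32,100·(1 + 0.007775)^72 ≈ 56,063.8389.
Phase 2: 56,063.8389·(1 + 0.0509/12)^84 ≈ 80,000.8692.

$80,000.87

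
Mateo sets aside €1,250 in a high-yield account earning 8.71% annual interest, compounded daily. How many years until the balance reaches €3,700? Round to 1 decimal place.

We need (1 + 0.00023863)^(365t) = 2.96, so 365t = ln 2.96 / ln 1.000239 ≈ 4548.1210.
t ≈ 4548.1210/365 = 12.4606 years.

12.5 years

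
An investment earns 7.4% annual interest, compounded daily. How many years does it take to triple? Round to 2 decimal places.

(1 + 0.00020274)^(365t) = 3.
365t = ln 3 / ln(1 + 0.00020274) ≈ 1.0986/0.000202719 ≈ 5419.3802.
t ≈ 14.8476.

14.85 years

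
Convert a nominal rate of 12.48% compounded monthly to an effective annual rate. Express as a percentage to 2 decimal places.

13.22%

EAR = (1 + 12.48%/12)^12 − 1 = (1 + 0.0104)^12 − 1.
(1 + 0.0104)^12 ≈ 1.132192, so EAR ≈ 13.21919%.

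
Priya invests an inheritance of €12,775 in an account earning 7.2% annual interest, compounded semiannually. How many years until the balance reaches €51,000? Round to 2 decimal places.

(1 + 0.036)^(2t) = 51,000/12,775 = 3.9922.
2t·ln(1 + 0.036) = ln(3.9922); 2t = 1.3843/0.0353671 ≈ 39.1419.
t ≈ 19.5709 years.

19.57 years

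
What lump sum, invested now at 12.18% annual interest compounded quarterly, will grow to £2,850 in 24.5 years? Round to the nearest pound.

£151

Growth factor = (1 + 0.03045)^98 ≈ 18.90769162.
P = 2,850/18.90769162 ≈ 150.7323.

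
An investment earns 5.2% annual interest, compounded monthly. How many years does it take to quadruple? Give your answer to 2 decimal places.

(1 + 0.00433333)^(12t) = 4.
12t = ln 4 / ln(1 + 0.00433333) ≈ 1.3863/0.00432397 ≈ 320.6067.
t ≈ 26.7172.

26.72 years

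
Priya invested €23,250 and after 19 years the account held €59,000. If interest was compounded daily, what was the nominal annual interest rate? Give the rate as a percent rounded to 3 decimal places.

4.902%

The 6935-period growth factor is 59,000/23,250 = 2.53763.
r/365 = 2.53763^(1/6935) − 1 ≈ 0.000134289, so r ≈ 365·0.000134289 = 4.90155%.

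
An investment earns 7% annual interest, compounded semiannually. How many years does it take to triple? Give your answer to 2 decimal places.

(1 + 0.035)^(2t) = 3.
2t = ln 3 / ln(1 + 0.035) ≈ 1.0986/0.0344014 ≈ 31.9351.
t ≈ 15.9675.

15.97 years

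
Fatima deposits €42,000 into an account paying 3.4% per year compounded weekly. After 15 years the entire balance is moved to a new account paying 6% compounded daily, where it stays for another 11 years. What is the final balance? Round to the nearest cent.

Phase 1: 42,000·(1 + 0.034/52)^780 ≈ 69,930.5747.
Phase 2: 69,930.5747·(1 + 0.06/365)^4015 ≈ 135,293.8013.

€135,293.80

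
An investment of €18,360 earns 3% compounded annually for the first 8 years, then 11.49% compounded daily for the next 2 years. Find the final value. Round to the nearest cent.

After 8 years at 3%: 18,360 × 1.2667700814 ≈ 23,257.8987.
Then 2 years at 11.49%: 23,257.8987 × 1.2583028111 ≈ 29,265.4793.

€29,265.48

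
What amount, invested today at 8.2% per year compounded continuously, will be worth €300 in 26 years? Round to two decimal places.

€35.58

P = A·e^(−rt) = 300·e^(−2.132).
e^(−2.132) ≈ 0.118599857, so P ≈ 35.5800.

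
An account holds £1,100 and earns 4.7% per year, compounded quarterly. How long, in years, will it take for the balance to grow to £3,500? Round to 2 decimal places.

(1 + 0.01175)^(4t) = 3,500/1,100 = 3.1818.
4t·ln(1 + 0.01175) = ln(3.1818); 4t = 1.1575/0.0116815 ≈ 99.0842.
t ≈ 24.7711 years.

24.77 years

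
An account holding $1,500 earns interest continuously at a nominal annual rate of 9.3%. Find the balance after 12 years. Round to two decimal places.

A = P·e^(rt) = 1,500·e^(0.093·12) = 1,500·e^1.116.
e^1.116 ≈ 3.052619273, so A ≈ 4,578.9289.

$4,578.93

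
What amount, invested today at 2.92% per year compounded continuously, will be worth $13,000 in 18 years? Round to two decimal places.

$7,685.61

P = A·e^(−rt) = 13,000·e^(−0.5256).
e^(−0.5256) ≈ 0.59120053761, so P ≈ 7,685.6070.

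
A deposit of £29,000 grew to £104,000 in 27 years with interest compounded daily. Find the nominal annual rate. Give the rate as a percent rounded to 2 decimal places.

(1 + r/365)^9855 = 104,000/29,000 = 3.58621.
1 + r/365 = 3.58621^(1/9855) ≈ 1.00013, so r/365 ≈ 0.000129597.
r ≈ 365·0.000129597 = 4.73029%.

4.73%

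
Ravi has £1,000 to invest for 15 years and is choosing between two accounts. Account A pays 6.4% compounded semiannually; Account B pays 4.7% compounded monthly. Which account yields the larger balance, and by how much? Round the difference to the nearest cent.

Account A, by £551.65

Account A growth factor: (1 + 0.032)^30 ≈ 2.572710498; balance ≈ 2,572.7105.
Account B growth factor: (1 + 0.047/12)^180 ≈ 2.021061704; balance ≈ 2,021.0617.
Account A is larger by 551.6488.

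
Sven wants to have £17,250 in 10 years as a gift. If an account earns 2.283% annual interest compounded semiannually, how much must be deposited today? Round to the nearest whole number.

Growth factor = (1 + 0.011415)^20 ≈ 1.2548384129.
P = 17,250/1.2548384129 ≈ 13,746.7899.

£13,747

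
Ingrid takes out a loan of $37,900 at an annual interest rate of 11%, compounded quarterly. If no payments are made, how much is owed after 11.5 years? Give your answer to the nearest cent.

$132,008.96

Periodic rate = 11%/4 = 0.0275; periods = 4·11.5 = 46.
A = 37,900·(1 + 0.0275)^46 ≈ 37,900·3.48308606068 ≈ 132,008.9617.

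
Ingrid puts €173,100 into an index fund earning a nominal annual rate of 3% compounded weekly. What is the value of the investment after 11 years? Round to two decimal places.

€240,753.67

Growth factor = (1 + 0.03/52)^572 ≈ 1.3908357762.
A ≈ 173,100 × 1.3908357762 ≈ 240,753.6729.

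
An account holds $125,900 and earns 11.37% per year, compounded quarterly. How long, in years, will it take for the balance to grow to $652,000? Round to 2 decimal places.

(1 + 0.028425)^(4t) = 652,000/125,900 = 5.1787.
4t·ln(1 + 0.028425) = ln(5.1787); 4t = 1.6446/0.0280285 ≈ 58.6744.
t ≈ 14.6686 years.

14.67 years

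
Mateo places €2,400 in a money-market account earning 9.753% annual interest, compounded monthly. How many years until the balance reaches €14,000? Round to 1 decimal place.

18.2 years

(1 + 0.0081275)^(12t) = 14,000/2,400 = 5.8333.
12t·ln(1 + 0.0081275) = ln(5.8333); 12t = 1.7636/0.00809465 ≈ 217.8709.
t ≈ 18.1559 years.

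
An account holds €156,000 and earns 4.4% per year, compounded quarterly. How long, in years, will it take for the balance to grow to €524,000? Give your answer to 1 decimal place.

27.7 years

We need (1 + 0.011)^(4t) = 3.359, so 4t = ln 3.359 / ln 1.011 ≈ 110.7534.
t ≈ 110.7534/4 = 27.6884 years.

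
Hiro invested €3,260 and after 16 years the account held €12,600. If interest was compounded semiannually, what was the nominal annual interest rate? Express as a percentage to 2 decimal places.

(1 + r/2)^32 = 12,600/3,260 = 3.86503.
1 + r/2 = 3.86503^(1/32) ≈ 1.043154, so r/2 ≈ 0.0431542.
r ≈ 2·0.0431542 = 8.63085%.

8.63%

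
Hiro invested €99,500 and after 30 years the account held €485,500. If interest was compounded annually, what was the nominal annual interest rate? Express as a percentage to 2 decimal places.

(1 + r)^30 = 485,500/99,500 = 4.8794.
1 + r = 4.8794^(1/30) ≈ 1.054255, so r ≈ 0.0542547.
r ≈ 5.42547%.

5.43%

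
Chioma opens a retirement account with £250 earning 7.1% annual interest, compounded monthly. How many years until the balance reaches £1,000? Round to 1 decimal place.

19.6 years

(1 + 0.00591667)^(12t) = 1,000/250 = 4.
12t·ln(1 + 0.00591667) = ln(4); 12t = 1.3863/0.00589923 ≈ 234.9957.
t ≈ 19.5830 years.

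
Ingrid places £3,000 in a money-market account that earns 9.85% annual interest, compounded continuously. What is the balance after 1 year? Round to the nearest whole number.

A = P·e^(rt) = 3,000·e^(0.0985·1) = 3,000·e^0.0985.
e^0.0985 ≈ 1.103514404, so A ≈ 3,310.5432.

£3,311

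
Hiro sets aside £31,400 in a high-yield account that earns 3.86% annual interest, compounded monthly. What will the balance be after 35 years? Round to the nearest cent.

£120,981.75

Growth factor = (1 + 0.0386/12)^420 ≈ 3.85292187884.
A ≈ 31,400 × 3.85292187884 ≈ 120,981.7470.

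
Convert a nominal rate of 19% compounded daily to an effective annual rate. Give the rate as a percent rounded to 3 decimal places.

20.919%

EAR = (1 + 19%/365)^365 − 1 = (1 + 0.000520548)^365 − 1.
(1 + 0.000520548)^365 ≈ 1.20919, so EAR ≈ 20.91898%.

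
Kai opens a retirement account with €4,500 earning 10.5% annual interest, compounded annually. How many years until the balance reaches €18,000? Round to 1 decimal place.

We need (1 + 0.105)^t = 4, so t = ln 4 / ln 1.105 ≈ 13.8844.

13.9 years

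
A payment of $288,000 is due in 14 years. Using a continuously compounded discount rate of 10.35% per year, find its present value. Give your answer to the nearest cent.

P = A·e^(−rt) = 288,000·e^(−1.449).
e^(−1.449) ≈ 0.234804975706, so P ≈ 67,623.8330.

$67,623.83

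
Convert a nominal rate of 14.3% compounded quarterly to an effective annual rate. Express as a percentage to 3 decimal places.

One year is 4 periods at 0.03575 each: (1 + 0.03575)^4 ≈ 1.150853.
EAR = 1.150853 − 1 ≈ 15.08528%.

15.085%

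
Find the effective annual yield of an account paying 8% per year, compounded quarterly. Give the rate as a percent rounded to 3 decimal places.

8.243%

EAR = (1 + 8%/4)^4 − 1 = (1 + 0.02)^4 − 1.
(1 + 0.02)^4 ≈ 1.082432, so EAR ≈ 8.24322%.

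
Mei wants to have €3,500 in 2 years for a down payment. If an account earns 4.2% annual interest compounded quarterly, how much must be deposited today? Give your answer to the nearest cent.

Growth factor = (1 + 0.0105)^8 ≈ 1.087152685.
P = 3,500/1.087152685 ≈ 3,219.4190.

€3,219.42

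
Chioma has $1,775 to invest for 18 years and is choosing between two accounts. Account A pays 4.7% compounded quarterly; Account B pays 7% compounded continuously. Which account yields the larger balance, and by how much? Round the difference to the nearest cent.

Account B, by $2,141.68

A: (1 + 0.01175)^72 ≈ 2.318842975, so 1,775 × 2.318842975 ≈ 4,115.9463.
B: e^(0.07·18) = e^1.26 ≈ 3.525421487, so 1,775 × 3.525421487 ≈ 6,257.6231.
Difference ≈ 2,141.6769 in favor of B.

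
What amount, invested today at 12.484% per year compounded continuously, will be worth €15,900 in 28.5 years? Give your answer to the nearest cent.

P = A·e^(−rt) = 15,900·e^(−3.55794).
e^(−3.55794) ≈ 0.028497469076, so P ≈ 453.1098.

€453.11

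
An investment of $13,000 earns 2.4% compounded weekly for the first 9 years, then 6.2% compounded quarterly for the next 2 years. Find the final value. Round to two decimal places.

$18,246.04

After 9 years at 2.4%: 13,000 × 1.2410405354 ≈ 16,133.5270.
Then 2 years at 6.2%: 16,133.5270 × 1.1309396279 ≈ 18,246.0450.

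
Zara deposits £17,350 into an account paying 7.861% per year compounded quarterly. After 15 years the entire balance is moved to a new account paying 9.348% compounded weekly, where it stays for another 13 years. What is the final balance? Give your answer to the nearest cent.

After 15 years at 7.861%: 17,350 × 3.21463229192 ≈ 55,773.8703.
Then 13 years at 9.348%: 55,773.8703 × 3.36742714234 ≈ 187,814.4446.

£187,814.44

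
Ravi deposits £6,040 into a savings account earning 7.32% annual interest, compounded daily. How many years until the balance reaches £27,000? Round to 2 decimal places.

20.46 years

We need (1 + 0.000200548)^(365t) = 4.4702, so 365t = ln 4.4702 / ln 1.000201 ≈ 7467.4562.
t ≈ 7467.4562/365 = 20.4588 years.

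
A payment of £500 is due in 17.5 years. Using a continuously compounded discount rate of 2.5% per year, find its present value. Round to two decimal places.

£322.82

P = A·e^(−rt) = 500·e^(−0.4375).
e^(−0.4375) ≈ 0.645648526, so P ≈ 322.8243.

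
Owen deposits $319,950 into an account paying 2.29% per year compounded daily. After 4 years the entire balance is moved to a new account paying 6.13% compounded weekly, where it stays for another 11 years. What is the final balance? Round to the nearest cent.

After 4 years at 2.29%: 319,950 × 1.09592321486 ≈ 350,640.6326.
Then 11 years at 6.13%: 350,640.6326 × 1.9618793465 ≈ 687,914.6151.

$687,914.62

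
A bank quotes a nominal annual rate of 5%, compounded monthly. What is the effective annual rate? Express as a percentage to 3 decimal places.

EAR = (1 + 5%/12)^12 − 1 = (1 + 0.00416667)^12 − 1.
(1 + 0.00416667)^12 ≈ 1.051162, so EAR ≈ 5.11619%.

5.116%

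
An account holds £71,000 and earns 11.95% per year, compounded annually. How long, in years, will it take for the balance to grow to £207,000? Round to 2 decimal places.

9.48 years

We need (1 + 0.1195)^t = 2.9155, so t = ln 2.9155 / ln 1.1195 ≈ 9.4793.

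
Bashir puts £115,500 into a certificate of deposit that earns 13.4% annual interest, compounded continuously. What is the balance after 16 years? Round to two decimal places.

£985,619.65

A = P·e^(rt) = 115,500·e^(0.134·16) = 115,500·e^2.144.
e^2.144 ≈ 8.53350346565, so A ≈ 985,619.6503.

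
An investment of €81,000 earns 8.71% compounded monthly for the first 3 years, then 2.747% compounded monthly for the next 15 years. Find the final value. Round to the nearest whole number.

After 3 years at 8.71%: 81,000 × 1.29739221672 ≈ 105,088.7696.
Then 15 years at 2.747%: 105,088.7696 × 1.50919907011 ≈ 158,599.8733.

€158,600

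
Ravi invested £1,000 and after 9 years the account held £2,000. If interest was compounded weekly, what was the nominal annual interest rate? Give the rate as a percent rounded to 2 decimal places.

7.71%

The 468-period growth factor is 2,000/1,000 = 2.
r/52 = 2^(1/468) − 1 ≈ 0.00148218, so r ≈ 52·0.00148218 = 7.70734%.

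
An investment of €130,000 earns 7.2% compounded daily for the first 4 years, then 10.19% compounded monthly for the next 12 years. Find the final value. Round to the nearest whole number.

After 4 years at 7.2%: 130,000 × 1.33371942363 ≈ 173,383.5251.
Then 12 years at 10.19%: 173,383.5251 × 3.37919461144 ≈ 585,896.6736.

€585,897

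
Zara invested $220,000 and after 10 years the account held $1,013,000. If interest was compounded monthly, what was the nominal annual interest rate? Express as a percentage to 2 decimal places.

15.37%

(1 + r/12)^120 = 1,013,000/220,000 = 4.60455.
1 + r/12 = 4.60455^(1/120) ≈ 1.012807, so r/12 ≈ 0.0128067.
r ≈ 12·0.0128067 = 15.36801%.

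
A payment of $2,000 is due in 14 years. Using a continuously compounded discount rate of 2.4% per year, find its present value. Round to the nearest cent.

P = A·e^(−rt) = 2,000·e^(−0.336).
e^(−0.336) ≈ 0.7146231058, so P ≈ 1,429.2462.

$1,429.25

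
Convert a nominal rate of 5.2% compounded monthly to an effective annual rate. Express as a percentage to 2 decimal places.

5.33%

One year is 12 periods at 0.00433333 each: (1 + 0.00433333)^12 ≈ 1.053257.
EAR = 1.053257 − 1 ≈ 5.32574%.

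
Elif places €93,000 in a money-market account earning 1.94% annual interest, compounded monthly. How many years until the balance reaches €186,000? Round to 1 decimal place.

We need (1 + 0.00161667)^(12t) = 2, so 12t = ln 2 / ln 1.001617 ≈ 429.0973.
t ≈ 429.0973/12 = 35.7581 years.

35.8 years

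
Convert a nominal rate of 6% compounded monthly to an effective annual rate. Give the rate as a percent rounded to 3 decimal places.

One year is 12 periods at 0.005 each: (1 + 0.005)^12 ≈ 1.061678.
EAR = 1.061678 − 1 ≈ 6.16778%.

6.168%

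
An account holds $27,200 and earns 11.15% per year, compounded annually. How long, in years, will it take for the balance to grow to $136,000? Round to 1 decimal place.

15.2 years

(1 + 0.1115)^t = 136,000/27,200 = 5.
t·ln(1 + 0.1115) = ln(5); t = 1.6094/0.10571 ≈ 15.2250.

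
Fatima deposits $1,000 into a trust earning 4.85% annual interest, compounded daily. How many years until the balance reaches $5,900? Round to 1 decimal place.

We need (1 + 0.000132877)^(365t) = 5.9, so 365t = ln 5.9 / ln 1.000133 ≈ 13358.7763.
t ≈ 13358.7763/365 = 36.5994 years.

36.6 years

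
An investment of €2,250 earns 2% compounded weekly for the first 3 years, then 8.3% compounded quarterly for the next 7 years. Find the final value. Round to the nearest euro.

Phase 1: 2,250·(1 + 0.02/52)^156 ≈ 2,389.1047.
Phase 2: 2,389.1047·(1 + 0.02075)^28 ≈ 4,245.9811.

€4,246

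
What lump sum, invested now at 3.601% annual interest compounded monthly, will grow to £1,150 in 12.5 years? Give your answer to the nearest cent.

£733.68

Periodic rate = 3.601%/12 = 0.00300083; 150 periods.
P = 1,150/(1 + 0.03601/12)^150 ≈ 1,150/1.567451376 ≈ 733.6751.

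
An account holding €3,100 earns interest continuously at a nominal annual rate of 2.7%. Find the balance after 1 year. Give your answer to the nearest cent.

A = P·e^(rt) = 3,100·e^(0.027·1) = 3,100·e^0.027.
e^0.027 ≈ 1.027367803, so A ≈ 3,184.8402.

€3,184.84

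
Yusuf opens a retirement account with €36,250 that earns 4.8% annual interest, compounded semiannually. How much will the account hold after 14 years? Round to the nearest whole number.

Periodic rate = 4.8%/2 = 0.024; periods = 2·14 = 28.
A = 36,250·(1 + 0.024)^28 ≈ 36,250·1.9426688922 ≈ 70,421.7473.

€70,422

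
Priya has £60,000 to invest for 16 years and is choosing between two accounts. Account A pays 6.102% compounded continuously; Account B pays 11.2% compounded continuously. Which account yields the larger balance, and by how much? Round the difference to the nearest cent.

Account B, by £200,806.46

A: e^(0.06102·16) = e^0.97632 ≈ 2.65466906241, so 60,000 × 2.65466906241 ≈ 159,280.1437.
B: e^(0.112·16) = e^1.792 ≈ 6.00144335821, so 60,000 × 6.00144335821 ≈ 360,086.6015.
Difference ≈ 200,806.4577 in favor of B.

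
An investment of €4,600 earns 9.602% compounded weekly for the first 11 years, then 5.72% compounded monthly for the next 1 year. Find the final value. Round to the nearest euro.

After 11 years at 9.602%: 4,600 × 2.8726818139 ≈ 13,214.3363.
Then 1 years at 5.72%: 13,214.3363 × 1.0587236777 ≈ 13,990.3308.

€13,990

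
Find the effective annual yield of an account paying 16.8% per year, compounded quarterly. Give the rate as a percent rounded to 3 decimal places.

17.888%

EAR = (1 + 16.8%/4)^4 − 1 = (1 + 0.042)^4 − 1.
(1 + 0.042)^4 ≈ 1.178883, so EAR ≈ 17.88835%.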